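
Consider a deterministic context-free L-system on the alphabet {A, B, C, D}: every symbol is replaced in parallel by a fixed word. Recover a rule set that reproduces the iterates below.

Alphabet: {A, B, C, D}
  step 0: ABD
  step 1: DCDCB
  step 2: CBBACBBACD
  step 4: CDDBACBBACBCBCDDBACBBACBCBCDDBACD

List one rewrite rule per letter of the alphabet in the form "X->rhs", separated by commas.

A->D, B->CD, C->BA, D->CB

  step 1 ⇒ step 2: DCDCB ⇒ CB·BA·CB·BA·CD
    B ↦ CD
    C ↦ BA
    D ↦ CB
  step 0 ⇒ step 1: ABD ⇒ D·CD·CB
    A ↦ D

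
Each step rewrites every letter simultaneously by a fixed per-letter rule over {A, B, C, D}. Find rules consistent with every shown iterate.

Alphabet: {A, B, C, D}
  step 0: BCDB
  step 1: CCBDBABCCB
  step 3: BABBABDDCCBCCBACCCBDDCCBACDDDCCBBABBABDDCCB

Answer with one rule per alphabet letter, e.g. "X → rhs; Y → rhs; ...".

A->AC, B->CCB, C->D, D->BAB

  step 0 ⇒ step 1: BCDB ⇒ CCB·D·BAB·CCB
    B ↦ CCB
    C ↦ D
    D ↦ BAB
    A ↦ AC  (constrained at step 1)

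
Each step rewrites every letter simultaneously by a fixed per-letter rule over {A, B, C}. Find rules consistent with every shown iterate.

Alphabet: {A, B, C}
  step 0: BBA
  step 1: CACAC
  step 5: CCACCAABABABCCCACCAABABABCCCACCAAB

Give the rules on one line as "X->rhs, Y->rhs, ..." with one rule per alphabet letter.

  step 0 ⇒ step 1: BBA ⇒ CA·CA·C
    A ↦ C
    B ↦ CA
    C ↦ AB  (constrained at step 1)

A->C, B->CA, C->AB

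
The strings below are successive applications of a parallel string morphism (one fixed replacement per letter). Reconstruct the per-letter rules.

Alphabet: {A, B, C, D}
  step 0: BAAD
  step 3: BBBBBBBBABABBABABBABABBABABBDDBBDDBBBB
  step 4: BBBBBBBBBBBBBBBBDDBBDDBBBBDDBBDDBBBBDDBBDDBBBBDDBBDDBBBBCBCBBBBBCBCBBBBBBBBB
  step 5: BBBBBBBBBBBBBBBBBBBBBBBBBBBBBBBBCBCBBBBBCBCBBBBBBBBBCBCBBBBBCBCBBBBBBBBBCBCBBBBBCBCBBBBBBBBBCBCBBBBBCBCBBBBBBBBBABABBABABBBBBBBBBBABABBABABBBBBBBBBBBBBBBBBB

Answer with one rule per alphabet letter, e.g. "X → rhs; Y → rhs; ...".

  step 4 ⇒ step 5: BBBBBBBBBBBBBBBBDDBBDDBBBBDDBBDDBBBBDDBBDDBBBBDDBBDDBBBBCBCBBBBBCBCBBBBBBBBB ⇒ BB·BB·BB·BB·BB·BB·BB·BB·BB·BB·BB·BB·BB·BB·BB·BB·CB·CB·BB·BB·CB·CB·BB·BB·BB·BB·CB·CB·BB·BB·CB·CB·BB·BB·BB·BB·CB·CB·BB·BB·CB·CB·BB·BB·BB·BB·CB·CB·BB·BB·CB·CB·BB·BB·BB·BB·ABA·BB·ABA·BB·BB·BB·BB·BB·ABA·BB·ABA·BB·BB·BB·BB·BB·BB·BB·BB·BB
    B ↦ BB
    C ↦ ABA
    D ↦ CB
  step 3 ⇒ step 4: BBBBBBBBABABBABABBABABBABABBDDBBDDBBBB ⇒ BB·BB·BB·BB·BB·BB·BB·BB·DD·BB·DD·BB·BB·DD·BB·DD·BB·BB·DD·BB·DD·BB·BB·DD·BB·DD·BB·BB·CB·CB·BB·BB·CB·CB·BB·BB·BB·BB
    A ↦ DD

A->DD, B->BB, C->ABA, D->CB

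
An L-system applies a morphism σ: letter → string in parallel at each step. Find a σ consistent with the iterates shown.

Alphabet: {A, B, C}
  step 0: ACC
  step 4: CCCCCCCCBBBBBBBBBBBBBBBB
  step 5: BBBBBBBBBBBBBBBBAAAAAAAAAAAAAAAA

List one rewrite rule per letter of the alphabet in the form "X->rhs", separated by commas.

  step 4 ⇒ step 5: CCCCCCCCBBBBBBBBBBBBBBBB ⇒ BB·BB·BB·BB·BB·BB·BB·BB·A·A·A·A·A·A·A·A·A·A·A·A·A·A·A·A
    B ↦ A
    C ↦ BB
    A ↦ CC  (constrained at step 0)

A->CC, B->A, C->BB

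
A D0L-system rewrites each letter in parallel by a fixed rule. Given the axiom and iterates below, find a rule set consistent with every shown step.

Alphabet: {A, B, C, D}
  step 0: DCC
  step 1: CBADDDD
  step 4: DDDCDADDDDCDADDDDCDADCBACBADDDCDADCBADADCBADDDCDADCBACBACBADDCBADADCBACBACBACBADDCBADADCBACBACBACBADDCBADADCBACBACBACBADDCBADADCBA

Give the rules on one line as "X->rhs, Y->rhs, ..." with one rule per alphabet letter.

  step 0 ⇒ step 1: DCC ⇒ CBA·DD·DD
    C ↦ DD
    D ↦ CBA
    A ↦ DAD  (constrained at step 1)
    B ↦ DC  (constrained at step 1)

A->DAD, B->DC, C->DD, D->CBA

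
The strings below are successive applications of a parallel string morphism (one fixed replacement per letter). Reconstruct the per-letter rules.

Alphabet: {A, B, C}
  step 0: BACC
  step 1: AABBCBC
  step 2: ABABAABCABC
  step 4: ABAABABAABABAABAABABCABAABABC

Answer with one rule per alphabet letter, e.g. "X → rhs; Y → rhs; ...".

A->AB, B->A, C->BC

  step 1 ⇒ step 2: AABBCBC ⇒ AB·AB·A·A·BC·A·BC
    A ↦ AB
    B ↦ A
    C ↦ BC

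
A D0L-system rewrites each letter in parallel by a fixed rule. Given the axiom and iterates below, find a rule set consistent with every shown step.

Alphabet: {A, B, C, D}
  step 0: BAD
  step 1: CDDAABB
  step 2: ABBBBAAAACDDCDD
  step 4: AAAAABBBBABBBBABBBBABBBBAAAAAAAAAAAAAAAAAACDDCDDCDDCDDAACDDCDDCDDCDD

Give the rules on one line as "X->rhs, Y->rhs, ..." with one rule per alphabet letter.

  step 1 ⇒ step 2: CDDAABB ⇒ A·BB·BB·AA·AA·CDD·CDD
    A ↦ AA
    B ↦ CDD
    C ↦ A
    D ↦ BB

A->AA, B->CDD, C->A, D->BB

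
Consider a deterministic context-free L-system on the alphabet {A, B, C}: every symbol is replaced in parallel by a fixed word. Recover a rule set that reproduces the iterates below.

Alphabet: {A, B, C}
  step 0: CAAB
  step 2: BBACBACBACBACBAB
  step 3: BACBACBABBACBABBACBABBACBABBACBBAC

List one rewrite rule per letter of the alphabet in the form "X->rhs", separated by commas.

A->B, B->BAC, C->AB

  step 2 ⇒ step 3: BBACBACBACBACBAB ⇒ BAC·BAC·B·AB·BAC·B·AB·BAC·B·AB·BAC·B·AB·BAC·B·BAC
    A ↦ B
    B ↦ BAC
    C ↦ AB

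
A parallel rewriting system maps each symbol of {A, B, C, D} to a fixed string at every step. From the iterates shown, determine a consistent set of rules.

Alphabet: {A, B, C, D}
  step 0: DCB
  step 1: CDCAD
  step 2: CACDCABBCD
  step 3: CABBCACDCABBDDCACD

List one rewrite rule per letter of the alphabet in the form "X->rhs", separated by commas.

  step 2 ⇒ step 3: CACDCABBCD ⇒ CA·BB·CA·CD·CA·BB·D·D·CA·CD
    A ↦ BB
    B ↦ D
    C ↦ CA
    D ↦ CD

A->BB, B->D, C->CA, D->CD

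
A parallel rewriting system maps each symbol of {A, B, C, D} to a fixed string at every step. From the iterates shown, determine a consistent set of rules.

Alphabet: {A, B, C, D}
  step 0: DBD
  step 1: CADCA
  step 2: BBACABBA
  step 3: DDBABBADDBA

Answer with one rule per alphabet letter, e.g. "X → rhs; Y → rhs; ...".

  step 2 ⇒ step 3: BBACABBA ⇒ D·D·BA·B·BA·D·D·BA
    A ↦ BA
    B ↦ D
    C ↦ B
  step 0 ⇒ step 1: DBD ⇒ CA·D·CA
    D ↦ CA

A->BA, B->D, C->B, D->CA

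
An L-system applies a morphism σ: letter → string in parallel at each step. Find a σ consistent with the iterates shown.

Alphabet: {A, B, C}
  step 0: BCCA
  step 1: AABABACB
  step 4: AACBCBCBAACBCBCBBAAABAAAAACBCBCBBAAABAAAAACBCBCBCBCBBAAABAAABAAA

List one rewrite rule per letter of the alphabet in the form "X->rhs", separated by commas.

A->CB, B->AA, C->BA

  step 0 ⇒ step 1: BCCA ⇒ AA·BA·BA·CB
    A ↦ CB
    B ↦ AA
    C ↦ BA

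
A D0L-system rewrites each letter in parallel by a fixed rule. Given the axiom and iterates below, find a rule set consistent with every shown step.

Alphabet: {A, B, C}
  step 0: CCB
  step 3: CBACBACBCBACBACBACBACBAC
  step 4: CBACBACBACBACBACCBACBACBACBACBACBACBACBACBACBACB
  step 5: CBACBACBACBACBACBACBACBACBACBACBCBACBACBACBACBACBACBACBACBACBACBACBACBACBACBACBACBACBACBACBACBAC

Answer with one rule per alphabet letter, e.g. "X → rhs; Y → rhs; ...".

A->BA, B->AC, C->CB

  step 4 ⇒ step 5: CBACBACBACBACBACCBACBACBACBACBACBACBACBACBACBACB ⇒ CB·AC·BA·CB·AC·BA·CB·AC·BA·CB·AC·BA·CB·AC·BA·CB·CB·AC·BA·CB·AC·BA·CB·AC·BA·CB·AC·BA·CB·AC·BA·CB·AC·BA·CB·AC·BA·CB·AC·BA·CB·AC·BA·CB·AC·BA·CB·AC
    A ↦ BA
    B ↦ AC
    C ↦ CB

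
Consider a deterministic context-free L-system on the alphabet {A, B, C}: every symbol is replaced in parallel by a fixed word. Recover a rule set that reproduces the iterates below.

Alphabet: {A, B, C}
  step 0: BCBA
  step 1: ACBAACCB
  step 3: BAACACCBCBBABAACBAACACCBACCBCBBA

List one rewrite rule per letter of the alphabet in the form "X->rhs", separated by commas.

  step 0 ⇒ step 1: BCBA ⇒ AC·BA·AC·CB
    A ↦ CB
    B ↦ AC
    C ↦ BA

A->CB, B->AC, C->BA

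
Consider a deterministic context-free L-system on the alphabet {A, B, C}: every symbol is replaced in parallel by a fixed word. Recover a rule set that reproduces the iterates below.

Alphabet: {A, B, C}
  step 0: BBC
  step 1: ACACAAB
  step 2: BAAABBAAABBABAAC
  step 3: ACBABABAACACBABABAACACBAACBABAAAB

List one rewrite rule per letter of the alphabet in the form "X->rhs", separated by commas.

A->BA, B->AC, C->AAB

  step 2 ⇒ step 3: BAAABBAAABBABAAC ⇒ AC·BA·BA·BA·AC·AC·BA·BA·BA·AC·AC·BA·AC·BA·BA·AAB
    A ↦ BA
    B ↦ AC
    C ↦ AAB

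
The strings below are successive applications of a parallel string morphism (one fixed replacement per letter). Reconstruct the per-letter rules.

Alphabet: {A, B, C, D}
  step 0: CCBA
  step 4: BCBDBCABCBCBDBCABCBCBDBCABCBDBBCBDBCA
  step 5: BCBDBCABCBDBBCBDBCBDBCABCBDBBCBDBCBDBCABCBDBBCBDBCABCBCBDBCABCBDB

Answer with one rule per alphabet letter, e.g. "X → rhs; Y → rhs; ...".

  step 4 ⇒ step 5: BCBDBCABCBCBDBCABCBCBDBCABCBDBBCBDBCA ⇒ BC·BD·BC·A·BC·BD·B·BC·BD·BC·BD·BC·A·BC·BD·B·BC·BD·BC·BD·BC·A·BC·BD·B·BC·BD·BC·A·BC·BC·BD·BC·A·BC·BD·B
    A ↦ B
    B ↦ BC
    C ↦ BD
    D ↦ A

A->B, B->BC, C->BD, D->A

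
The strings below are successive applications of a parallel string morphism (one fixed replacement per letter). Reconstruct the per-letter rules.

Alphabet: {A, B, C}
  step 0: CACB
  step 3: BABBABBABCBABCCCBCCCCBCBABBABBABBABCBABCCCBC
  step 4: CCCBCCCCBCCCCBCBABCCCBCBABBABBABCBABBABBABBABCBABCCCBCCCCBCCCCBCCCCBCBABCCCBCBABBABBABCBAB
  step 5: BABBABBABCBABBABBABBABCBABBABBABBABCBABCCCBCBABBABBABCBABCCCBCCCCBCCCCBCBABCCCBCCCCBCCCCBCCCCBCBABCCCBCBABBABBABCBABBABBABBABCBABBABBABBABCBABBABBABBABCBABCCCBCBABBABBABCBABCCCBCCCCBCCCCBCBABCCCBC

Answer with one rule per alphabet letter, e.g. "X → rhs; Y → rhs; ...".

  step 4 ⇒ step 5: CCCBCCCCBCCCCBCBABCCCBCBABBABBABCBABBABBABBABCBABCCCBCCCCBCCCCBCCCCBCBABCCCBCBABBABBABCBAB ⇒ BAB·BAB·BAB·C·BAB·BAB·BAB·BAB·C·BAB·BAB·BAB·BAB·C·BAB·C·CCB·C·BAB·BAB·BAB·C·BAB·C·CCB·C·C·CCB·C·C·CCB·C·BAB·C·CCB·C·C·CCB·C·C·CCB·C·C·CCB·C·BAB·C·CCB·C·BAB·BAB·BAB·C·BAB·BAB·BAB·BAB·C·BAB·BAB·BAB·BAB·C·BAB·BAB·BAB·BAB·C·BAB·C·CCB·C·BAB·BAB·BAB·C·BAB·C·CCB·C·C·CCB·C·C·CCB·C·BAB·C·CCB·C
    A ↦ CCB
    B ↦ C
    C ↦ BAB

A->CCB, B->C, C->BAB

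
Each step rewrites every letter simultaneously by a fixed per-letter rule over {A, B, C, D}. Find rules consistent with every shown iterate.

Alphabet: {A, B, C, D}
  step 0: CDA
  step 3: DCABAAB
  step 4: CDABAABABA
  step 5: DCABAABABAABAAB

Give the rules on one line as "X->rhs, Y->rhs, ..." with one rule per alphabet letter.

A->AB, B->A, C->D, D->C

  step 4 ⇒ step 5: CDABAABABA ⇒ D·C·AB·A·AB·AB·A·AB·A·AB
    A ↦ AB
    B ↦ A
    C ↦ D
    D ↦ C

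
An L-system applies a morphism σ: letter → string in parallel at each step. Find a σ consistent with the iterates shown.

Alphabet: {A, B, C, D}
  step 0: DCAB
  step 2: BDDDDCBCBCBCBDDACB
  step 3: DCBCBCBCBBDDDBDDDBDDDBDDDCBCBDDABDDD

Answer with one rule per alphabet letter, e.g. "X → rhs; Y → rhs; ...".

A->DDA, B->D, C->BDD, D->CB

  step 2 ⇒ step 3: BDDDDCBCBCBCBDDACB ⇒ D·CB·CB·CB·CB·BDD·D·BDD·D·BDD·D·BDD·D·CB·CB·DDA·BDD·D
    A ↦ DDA
    B ↦ D
    C ↦ BDD
    D ↦ CB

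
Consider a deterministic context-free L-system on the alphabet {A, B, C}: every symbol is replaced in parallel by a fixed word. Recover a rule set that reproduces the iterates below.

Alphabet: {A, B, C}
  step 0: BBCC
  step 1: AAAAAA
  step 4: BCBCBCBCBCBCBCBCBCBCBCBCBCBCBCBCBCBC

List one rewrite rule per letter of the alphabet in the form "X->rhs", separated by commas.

  step 0 ⇒ step 1: BBCC ⇒ AA·AA·A·A
    B ↦ AA
    C ↦ A
    A ↦ BC  (constrained at step 1)

A->BC, B->AA, C->A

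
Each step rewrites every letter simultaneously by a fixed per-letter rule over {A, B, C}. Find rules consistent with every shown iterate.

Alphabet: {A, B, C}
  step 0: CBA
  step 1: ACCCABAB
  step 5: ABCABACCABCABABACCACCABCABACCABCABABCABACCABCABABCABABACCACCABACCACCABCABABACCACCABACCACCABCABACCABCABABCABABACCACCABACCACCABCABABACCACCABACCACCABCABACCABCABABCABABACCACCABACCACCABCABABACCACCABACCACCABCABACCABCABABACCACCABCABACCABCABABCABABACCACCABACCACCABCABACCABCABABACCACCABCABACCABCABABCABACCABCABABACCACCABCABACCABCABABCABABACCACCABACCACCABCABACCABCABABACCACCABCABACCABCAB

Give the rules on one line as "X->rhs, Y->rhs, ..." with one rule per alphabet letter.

A->AB, B->CAB, C->ACC

  step 0 ⇒ step 1: CBA ⇒ ACC·CAB·AB
    A ↦ AB
    B ↦ CAB
    C ↦ ACC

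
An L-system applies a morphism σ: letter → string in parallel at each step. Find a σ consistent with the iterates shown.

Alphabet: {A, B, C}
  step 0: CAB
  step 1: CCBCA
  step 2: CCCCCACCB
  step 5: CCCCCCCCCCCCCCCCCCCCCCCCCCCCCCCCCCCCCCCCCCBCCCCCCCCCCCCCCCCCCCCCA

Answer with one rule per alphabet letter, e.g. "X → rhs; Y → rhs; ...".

A->B, B->CA, C->CC

  step 1 ⇒ step 2: CCBCA ⇒ CC·CC·CA·CC·B
    A ↦ B
    B ↦ CA
    C ↦ CC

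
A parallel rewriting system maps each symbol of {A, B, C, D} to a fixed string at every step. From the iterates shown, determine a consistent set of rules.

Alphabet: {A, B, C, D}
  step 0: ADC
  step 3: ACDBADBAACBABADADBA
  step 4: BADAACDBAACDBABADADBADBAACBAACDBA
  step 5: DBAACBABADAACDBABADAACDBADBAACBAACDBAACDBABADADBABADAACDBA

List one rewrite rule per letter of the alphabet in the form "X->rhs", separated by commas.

A->BA, B->D, C->DA, D->AC

  step 4 ⇒ step 5: BADAACDBAACDBABADADBADBAACBAACDBA ⇒ D·BA·AC·BA·BA·DA·AC·D·BA·BA·DA·AC·D·BA·D·BA·AC·BA·AC·D·BA·AC·D·BA·BA·DA·D·BA·BA·DA·AC·D·BA
    A ↦ BA
    B ↦ D
    C ↦ DA
    D ↦ AC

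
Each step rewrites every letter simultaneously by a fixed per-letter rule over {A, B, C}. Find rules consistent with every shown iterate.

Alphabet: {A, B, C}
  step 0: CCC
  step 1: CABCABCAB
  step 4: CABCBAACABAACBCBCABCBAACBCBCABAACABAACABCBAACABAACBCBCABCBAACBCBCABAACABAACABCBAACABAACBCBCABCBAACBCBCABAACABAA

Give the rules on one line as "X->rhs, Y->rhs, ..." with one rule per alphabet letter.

A->CB, B->AA, C->CAB

  step 0 ⇒ step 1: CCC ⇒ CAB·CAB·CAB
    C ↦ CAB
    A ↦ CB  (constrained at step 1)
    B ↦ AA  (constrained at step 1)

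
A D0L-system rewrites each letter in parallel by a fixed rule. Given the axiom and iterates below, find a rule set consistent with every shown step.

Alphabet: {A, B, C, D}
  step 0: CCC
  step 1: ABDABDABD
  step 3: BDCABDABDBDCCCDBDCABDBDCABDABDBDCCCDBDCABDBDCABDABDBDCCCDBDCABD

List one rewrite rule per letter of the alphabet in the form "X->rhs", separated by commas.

A->D, B->CCD, C->ABD, D->BDC

  step 0 ⇒ step 1: CCC ⇒ ABD·ABD·ABD
    C ↦ ABD
    A ↦ D  (constrained at step 1)
    B ↦ CCD  (constrained at step 1)
    D ↦ BDC  (constrained at step 1)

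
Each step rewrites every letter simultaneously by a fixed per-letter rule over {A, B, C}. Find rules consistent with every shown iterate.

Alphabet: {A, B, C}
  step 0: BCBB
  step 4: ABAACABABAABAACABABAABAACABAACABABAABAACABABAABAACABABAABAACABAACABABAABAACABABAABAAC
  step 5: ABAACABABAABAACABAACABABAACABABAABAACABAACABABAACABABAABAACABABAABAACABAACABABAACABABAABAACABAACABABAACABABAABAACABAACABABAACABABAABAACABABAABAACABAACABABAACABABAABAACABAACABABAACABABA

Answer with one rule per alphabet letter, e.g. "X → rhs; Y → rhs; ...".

  step 4 ⇒ step 5: ABAACABABAABAACABABAABAACABAACABABAABAACABABAABAACABABAABAACABAACABABAABAACABABAABAAC ⇒ AB·AAC·AB·AB·A·AB·AAC·AB·AAC·AB·AB·AAC·AB·AB·A·AB·AAC·AB·AAC·AB·AB·AAC·AB·AB·A·AB·AAC·AB·AB·A·AB·AAC·AB·AAC·AB·AB·AAC·AB·AB·A·AB·AAC·AB·AAC·AB·AB·AAC·AB·AB·A·AB·AAC·AB·AAC·AB·AB·AAC·AB·AB·A·AB·AAC·AB·AB·A·AB·AAC·AB·AAC·AB·AB·AAC·AB·AB·A·AB·AAC·AB·AAC·AB·AB·AAC·AB·AB·A
    A ↦ AB
    B ↦ AAC
    C ↦ A

A->AB, B->AAC, C->A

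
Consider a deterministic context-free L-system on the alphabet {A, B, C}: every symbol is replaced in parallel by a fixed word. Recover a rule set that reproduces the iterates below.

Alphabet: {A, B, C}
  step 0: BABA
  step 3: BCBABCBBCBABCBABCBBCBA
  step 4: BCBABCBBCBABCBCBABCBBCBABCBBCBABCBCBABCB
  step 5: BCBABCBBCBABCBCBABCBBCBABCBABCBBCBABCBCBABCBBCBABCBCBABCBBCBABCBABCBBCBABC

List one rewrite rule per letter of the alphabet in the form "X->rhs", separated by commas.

A->B, B->BC, C->BA

  step 4 ⇒ step 5: BCBABCBBCBABCBCBABCBBCBABCBBCBABCBCBABCB ⇒ BC·BA·BC·B·BC·BA·BC·BC·BA·BC·B·BC·BA·BC·BA·BC·B·BC·BA·BC·BC·BA·BC·B·BC·BA·BC·BC·BA·BC·B·BC·BA·BC·BA·BC·B·BC·BA·BC
    A ↦ B
    B ↦ BC
    C ↦ BA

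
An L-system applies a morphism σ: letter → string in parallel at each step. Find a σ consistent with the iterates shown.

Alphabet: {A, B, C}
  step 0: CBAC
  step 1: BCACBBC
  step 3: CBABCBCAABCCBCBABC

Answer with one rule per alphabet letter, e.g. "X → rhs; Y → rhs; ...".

  step 0 ⇒ step 1: CBAC ⇒ BC·A·CB·BC
    A ↦ CB
    B ↦ A
    C ↦ BC

A->CB, B->A, C->BC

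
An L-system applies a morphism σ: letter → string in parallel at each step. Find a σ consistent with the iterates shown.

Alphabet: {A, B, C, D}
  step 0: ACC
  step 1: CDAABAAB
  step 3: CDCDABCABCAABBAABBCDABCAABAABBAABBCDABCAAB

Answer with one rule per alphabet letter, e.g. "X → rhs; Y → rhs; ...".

  step 0 ⇒ step 1: ACC ⇒ CD·AAB·AAB
    A ↦ CD
    C ↦ AAB
    B ↦ ABC  (constrained at step 1)
    D ↦ B  (constrained at step 1)

A->CD, B->ABC, C->AAB, D->B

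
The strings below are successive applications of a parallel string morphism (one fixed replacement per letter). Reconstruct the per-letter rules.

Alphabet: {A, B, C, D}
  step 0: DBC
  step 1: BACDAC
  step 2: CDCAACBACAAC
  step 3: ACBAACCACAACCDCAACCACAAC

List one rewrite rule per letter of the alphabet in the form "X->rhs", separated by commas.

A->CA, B->CD, C->AC, D->BA

  step 2 ⇒ step 3: CDCAACBACAAC ⇒ AC·BA·AC·CA·CA·AC·CD·CA·AC·CA·CA·AC
    A ↦ CA
    B ↦ CD
    C ↦ AC
    D ↦ BA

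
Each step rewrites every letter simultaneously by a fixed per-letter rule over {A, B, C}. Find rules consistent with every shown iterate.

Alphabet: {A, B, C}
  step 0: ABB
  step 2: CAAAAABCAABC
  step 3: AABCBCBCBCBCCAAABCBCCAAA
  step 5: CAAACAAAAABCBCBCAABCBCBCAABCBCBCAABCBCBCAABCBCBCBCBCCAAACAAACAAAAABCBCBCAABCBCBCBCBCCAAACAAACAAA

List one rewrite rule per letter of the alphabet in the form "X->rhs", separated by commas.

  step 2 ⇒ step 3: CAAAAABCAABC ⇒ AA·BC·BC·BC·BC·BC·CA·AA·BC·BC·CA·AA
    A ↦ BC
    B ↦ CA
    C ↦ AA

A->BC, B->CA, C->AA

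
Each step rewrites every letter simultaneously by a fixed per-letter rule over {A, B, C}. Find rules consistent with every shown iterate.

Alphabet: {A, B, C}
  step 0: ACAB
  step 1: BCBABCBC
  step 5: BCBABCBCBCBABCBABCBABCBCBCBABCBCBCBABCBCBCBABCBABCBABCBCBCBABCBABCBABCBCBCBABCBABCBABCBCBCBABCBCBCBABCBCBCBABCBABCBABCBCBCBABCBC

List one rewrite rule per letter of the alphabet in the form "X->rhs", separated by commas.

  step 0 ⇒ step 1: ACAB ⇒ BC·BA·BC·BC
    A ↦ BC
    B ↦ BC
    C ↦ BA

A->BC, B->BC, C->BA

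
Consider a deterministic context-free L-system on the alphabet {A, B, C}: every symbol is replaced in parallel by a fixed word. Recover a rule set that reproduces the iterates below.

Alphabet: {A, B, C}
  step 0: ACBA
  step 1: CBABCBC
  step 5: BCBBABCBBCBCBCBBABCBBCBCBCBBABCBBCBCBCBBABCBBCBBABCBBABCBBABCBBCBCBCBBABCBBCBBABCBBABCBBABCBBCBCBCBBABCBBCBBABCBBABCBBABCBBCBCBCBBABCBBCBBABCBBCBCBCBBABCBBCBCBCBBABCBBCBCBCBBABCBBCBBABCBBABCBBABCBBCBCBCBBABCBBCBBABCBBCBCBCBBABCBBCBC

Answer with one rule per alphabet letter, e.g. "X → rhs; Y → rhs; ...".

A->C, B->BCB, C->BA

  step 0 ⇒ step 1: ACBA ⇒ C·BA·BCB·C
    A ↦ C
    B ↦ BCB
    C ↦ BA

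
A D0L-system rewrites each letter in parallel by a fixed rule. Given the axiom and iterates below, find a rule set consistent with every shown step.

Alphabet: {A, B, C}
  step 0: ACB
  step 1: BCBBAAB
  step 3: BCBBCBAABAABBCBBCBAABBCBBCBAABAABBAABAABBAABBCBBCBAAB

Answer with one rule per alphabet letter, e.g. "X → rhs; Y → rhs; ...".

A->BCB, B->AAB, C->B

  step 0 ⇒ step 1: ACB ⇒ BCB·B·AAB
    A ↦ BCB
    B ↦ AAB
    C ↦ B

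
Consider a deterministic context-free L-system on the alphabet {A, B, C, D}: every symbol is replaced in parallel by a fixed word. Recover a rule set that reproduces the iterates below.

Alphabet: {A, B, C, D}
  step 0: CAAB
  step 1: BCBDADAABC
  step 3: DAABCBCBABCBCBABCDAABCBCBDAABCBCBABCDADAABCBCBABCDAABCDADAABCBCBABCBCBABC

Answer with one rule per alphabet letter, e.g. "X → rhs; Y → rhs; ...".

A->DA, B->ABC, C->BCB, D->ABC

  step 0 ⇒ step 1: CAAB ⇒ BCB·DA·DA·ABC
    A ↦ DA
    B ↦ ABC
    C ↦ BCB
    D ↦ ABC  (constrained at step 1)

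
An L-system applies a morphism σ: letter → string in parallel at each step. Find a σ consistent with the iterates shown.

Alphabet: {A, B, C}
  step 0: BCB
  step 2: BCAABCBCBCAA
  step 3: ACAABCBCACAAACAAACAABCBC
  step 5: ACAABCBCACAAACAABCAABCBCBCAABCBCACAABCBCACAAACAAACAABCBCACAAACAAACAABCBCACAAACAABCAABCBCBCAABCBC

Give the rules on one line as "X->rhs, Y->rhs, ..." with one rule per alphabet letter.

  step 2 ⇒ step 3: BCAABCBCBCAA ⇒ AC·AA·BC·BC·AC·AA·AC·AA·AC·AA·BC·BC
    A ↦ BC
    B ↦ AC
    C ↦ AA

A->BC, B->AC, C->AA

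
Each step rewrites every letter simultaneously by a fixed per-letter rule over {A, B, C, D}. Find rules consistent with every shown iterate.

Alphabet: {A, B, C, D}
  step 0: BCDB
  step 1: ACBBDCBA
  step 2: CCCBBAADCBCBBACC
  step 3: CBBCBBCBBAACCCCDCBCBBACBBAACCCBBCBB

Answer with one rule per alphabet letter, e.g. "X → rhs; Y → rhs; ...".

  step 2 ⇒ step 3: CCCBBAADCBCBBACC ⇒ CBB·CBB·CBB·A·A·CC·CC·DCB·CBB·A·CBB·A·A·CC·CBB·CBB
    A ↦ CC
    B ↦ A
    C ↦ CBB
    D ↦ DCB

A->CC, B->A, C->CBB, D->DCB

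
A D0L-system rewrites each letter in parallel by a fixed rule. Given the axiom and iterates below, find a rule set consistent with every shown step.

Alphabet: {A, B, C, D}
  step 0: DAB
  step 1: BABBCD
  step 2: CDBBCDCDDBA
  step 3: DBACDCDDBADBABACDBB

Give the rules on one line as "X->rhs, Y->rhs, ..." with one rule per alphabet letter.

  step 2 ⇒ step 3: CDBBCDCDDBA ⇒ D·BA·CD·CD·D·BA·D·BA·BA·CD·BB
    A ↦ BB
    B ↦ CD
    C ↦ D
    D ↦ BA

A->BB, B->CD, C->D, D->BA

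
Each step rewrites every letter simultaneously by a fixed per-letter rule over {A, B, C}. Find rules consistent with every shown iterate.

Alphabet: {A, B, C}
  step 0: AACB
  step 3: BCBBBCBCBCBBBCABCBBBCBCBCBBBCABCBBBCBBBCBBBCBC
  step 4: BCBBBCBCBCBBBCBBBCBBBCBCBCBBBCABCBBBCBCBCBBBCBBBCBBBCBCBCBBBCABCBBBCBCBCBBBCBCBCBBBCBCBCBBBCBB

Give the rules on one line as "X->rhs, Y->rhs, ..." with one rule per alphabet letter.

  step 3 ⇒ step 4: BCBBBCBCBCBBBCABCBBBCBCBCBBBCABCBBBCBBBCBBBCBC ⇒ BC·BB·BC·BC·BC·BB·BC·BB·BC·BB·BC·BC·BC·BB·BCA·BC·BB·BC·BC·BC·BB·BC·BB·BC·BB·BC·BC·BC·BB·BCA·BC·BB·BC·BC·BC·BB·BC·BC·BC·BB·BC·BC·BC·BB·BC·BB
    A ↦ BCA
    B ↦ BC
    C ↦ BB

A->BCA, B->BC, C->BB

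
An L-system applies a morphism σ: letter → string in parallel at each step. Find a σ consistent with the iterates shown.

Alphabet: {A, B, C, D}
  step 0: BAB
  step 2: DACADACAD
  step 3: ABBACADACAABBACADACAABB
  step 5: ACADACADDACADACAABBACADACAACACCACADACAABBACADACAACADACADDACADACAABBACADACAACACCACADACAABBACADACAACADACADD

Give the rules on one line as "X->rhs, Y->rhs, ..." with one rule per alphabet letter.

A->ACA, B->C, C->D, D->ABB

  step 2 ⇒ step 3: DACADACAD ⇒ ABB·ACA·D·ACA·ABB·ACA·D·ACA·ABB
    A ↦ ACA
    C ↦ D
    D ↦ ABB
    B ↦ C  (constrained at step 0)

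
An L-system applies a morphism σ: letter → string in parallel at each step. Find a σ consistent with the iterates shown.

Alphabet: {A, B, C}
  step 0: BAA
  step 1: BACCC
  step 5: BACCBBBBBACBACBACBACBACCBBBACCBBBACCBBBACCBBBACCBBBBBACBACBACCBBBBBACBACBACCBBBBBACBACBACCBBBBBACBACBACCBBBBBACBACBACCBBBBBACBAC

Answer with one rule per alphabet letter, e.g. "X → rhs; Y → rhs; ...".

  step 0 ⇒ step 1: BAA ⇒ BAC·C·C
    A ↦ C
    B ↦ BAC
    C ↦ BB  (constrained at step 1)

A->C, B->BAC, C->BB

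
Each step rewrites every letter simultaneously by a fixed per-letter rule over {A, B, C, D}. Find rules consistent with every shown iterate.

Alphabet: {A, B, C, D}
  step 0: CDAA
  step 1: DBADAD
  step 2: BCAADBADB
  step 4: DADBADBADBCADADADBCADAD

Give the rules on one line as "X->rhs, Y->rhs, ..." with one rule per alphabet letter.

A->AD, B->CA, C->D, D->B

  step 1 ⇒ step 2: DBADAD ⇒ B·CA·AD·B·AD·B
    A ↦ AD
    B ↦ CA
    D ↦ B
  step 0 ⇒ step 1: CDAA ⇒ D·B·AD·AD
    C ↦ D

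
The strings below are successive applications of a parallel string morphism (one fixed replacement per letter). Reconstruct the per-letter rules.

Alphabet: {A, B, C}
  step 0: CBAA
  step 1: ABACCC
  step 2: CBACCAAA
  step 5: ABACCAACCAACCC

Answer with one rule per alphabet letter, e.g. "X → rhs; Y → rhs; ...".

A->C, B->BAC, C->A

  step 1 ⇒ step 2: ABACCC ⇒ C·BAC·C·A·A·A
    A ↦ C
    B ↦ BAC
    C ↦ A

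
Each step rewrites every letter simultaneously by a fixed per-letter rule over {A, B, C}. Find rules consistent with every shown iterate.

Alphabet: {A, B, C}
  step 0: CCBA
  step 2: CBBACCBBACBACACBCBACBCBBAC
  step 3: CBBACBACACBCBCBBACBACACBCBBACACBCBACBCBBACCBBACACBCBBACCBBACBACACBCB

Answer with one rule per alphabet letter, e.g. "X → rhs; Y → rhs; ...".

  step 2 ⇒ step 3: CBBACCBBACBACACBCBACBCBBAC ⇒ CB·BAC·BAC·ACB·CB·CB·BAC·BAC·ACB·CB·BAC·ACB·CB·ACB·CB·BAC·CB·BAC·ACB·CB·BAC·CB·BAC·BAC·ACB·CB
    A ↦ ACB
    B ↦ BAC
    C ↦ CB

A->ACB, B->BAC, C->CB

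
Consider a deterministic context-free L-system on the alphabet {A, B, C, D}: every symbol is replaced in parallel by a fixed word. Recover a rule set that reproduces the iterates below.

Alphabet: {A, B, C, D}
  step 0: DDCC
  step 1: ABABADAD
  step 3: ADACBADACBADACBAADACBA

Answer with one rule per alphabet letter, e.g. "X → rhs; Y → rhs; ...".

  step 0 ⇒ step 1: DDCC ⇒ AB·AB·AD·AD
    C ↦ AD
    D ↦ AB
    A ↦ CB  (constrained at step 1)
    B ↦ A  (constrained at step 1)

A->CB, B->A, C->AD, D->AB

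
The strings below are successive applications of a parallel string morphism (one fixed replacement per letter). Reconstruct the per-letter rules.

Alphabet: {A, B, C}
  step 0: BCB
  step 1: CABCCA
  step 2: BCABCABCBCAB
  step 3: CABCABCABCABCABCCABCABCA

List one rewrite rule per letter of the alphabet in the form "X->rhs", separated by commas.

A->AB, B->CA, C->BC

  step 2 ⇒ step 3: BCABCABCBCAB ⇒ CA·BC·AB·CA·BC·AB·CA·BC·CA·BC·AB·CA
    A ↦ AB
    B ↦ CA
    C ↦ BC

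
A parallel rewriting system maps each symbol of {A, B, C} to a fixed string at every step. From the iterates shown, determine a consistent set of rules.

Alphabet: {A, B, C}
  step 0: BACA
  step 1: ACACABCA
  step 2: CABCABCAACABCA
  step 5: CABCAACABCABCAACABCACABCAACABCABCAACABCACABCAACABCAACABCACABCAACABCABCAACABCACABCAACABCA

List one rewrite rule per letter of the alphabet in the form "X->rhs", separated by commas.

A->CA, B->ACA, C->B

  step 1 ⇒ step 2: ACACABCA ⇒ CA·B·CA·B·CA·ACA·B·CA
    A ↦ CA
    B ↦ ACA
    C ↦ B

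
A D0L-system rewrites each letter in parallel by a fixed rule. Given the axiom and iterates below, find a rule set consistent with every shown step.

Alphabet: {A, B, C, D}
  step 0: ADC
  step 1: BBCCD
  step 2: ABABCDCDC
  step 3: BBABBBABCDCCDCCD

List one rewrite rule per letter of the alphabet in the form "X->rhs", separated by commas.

  step 2 ⇒ step 3: ABABCDCDC ⇒ BB·AB·BB·AB·CD·C·CD·C·CD
    A ↦ BB
    B ↦ AB
    C ↦ CD
    D ↦ C

A->BB, B->AB, C->CD, D->C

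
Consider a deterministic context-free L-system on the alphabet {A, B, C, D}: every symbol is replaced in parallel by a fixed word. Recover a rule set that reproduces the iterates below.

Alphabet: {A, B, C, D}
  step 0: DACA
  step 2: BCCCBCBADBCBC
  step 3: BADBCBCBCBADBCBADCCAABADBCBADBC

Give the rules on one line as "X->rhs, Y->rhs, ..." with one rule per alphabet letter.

  step 2 ⇒ step 3: BCCCBCBADBCBC ⇒ BAD·BC·BC·BC·BAD·BC·BAD·C·CAA·BAD·BC·BAD·BC
    A ↦ C
    B ↦ BAD
    C ↦ BC
    D ↦ CAA

A->C, B->BAD, C->BC, D->CAA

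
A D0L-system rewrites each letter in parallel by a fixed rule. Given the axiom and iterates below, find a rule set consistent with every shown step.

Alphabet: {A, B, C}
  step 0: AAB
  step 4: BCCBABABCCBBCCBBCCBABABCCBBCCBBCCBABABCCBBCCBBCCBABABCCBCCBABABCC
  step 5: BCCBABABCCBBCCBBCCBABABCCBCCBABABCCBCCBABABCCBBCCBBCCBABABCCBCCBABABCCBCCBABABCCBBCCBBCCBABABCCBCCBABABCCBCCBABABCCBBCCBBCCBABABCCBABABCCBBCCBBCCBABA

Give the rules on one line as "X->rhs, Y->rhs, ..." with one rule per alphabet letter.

  step 4 ⇒ step 5: BCCBABABCCBBCCBBCCBABABCCBBCCBBCCBABABCCBBCCBBCCBABABCCBCCBABABCC ⇒ BCC·BA·BA·BCC·B·BCC·B·BCC·BA·BA·BCC·BCC·BA·BA·BCC·BCC·BA·BA·BCC·B·BCC·B·BCC·BA·BA·BCC·BCC·BA·BA·BCC·BCC·BA·BA·BCC·B·BCC·B·BCC·BA·BA·BCC·BCC·BA·BA·BCC·BCC·BA·BA·BCC·B·BCC·B·BCC·BA·BA·BCC·BA·BA·BCC·B·BCC·B·BCC·BA·BA
    A ↦ B
    B ↦ BCC
    C ↦ BA

A->B, B->BCC, C->BA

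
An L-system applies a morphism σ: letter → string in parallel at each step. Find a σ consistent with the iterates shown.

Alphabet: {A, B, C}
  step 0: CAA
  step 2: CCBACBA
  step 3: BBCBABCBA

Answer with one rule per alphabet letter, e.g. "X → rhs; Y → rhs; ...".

  step 2 ⇒ step 3: CCBACBA ⇒ B·B·C·BA·B·C·BA
    A ↦ BA
    B ↦ C
    C ↦ B

A->BA, B->C, C->B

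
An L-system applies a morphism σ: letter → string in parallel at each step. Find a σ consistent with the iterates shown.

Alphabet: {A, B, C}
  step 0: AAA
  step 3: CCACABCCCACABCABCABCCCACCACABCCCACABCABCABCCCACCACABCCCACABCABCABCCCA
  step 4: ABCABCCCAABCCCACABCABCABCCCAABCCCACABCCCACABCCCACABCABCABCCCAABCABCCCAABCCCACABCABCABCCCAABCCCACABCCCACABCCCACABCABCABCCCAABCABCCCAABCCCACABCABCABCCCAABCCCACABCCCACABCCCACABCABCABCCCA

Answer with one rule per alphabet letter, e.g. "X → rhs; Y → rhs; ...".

A->CCA, B->C, C->ABC

  step 3 ⇒ step 4: CCACABCCCACABCABCABCCCACCACABCCCACABCABCABCCCACCACABCCCACABCABCABCCCA ⇒ ABC·ABC·CCA·ABC·CCA·C·ABC·ABC·ABC·CCA·ABC·CCA·C·ABC·CCA·C·ABC·CCA·C·ABC·ABC·ABC·CCA·ABC·ABC·CCA·ABC·CCA·C·ABC·ABC·ABC·CCA·ABC·CCA·C·ABC·CCA·C·ABC·CCA·C·ABC·ABC·ABC·CCA·ABC·ABC·CCA·ABC·CCA·C·ABC·ABC·ABC·CCA·ABC·CCA·C·ABC·CCA·C·ABC·CCA·C·ABC·ABC·ABC·CCA
    A ↦ CCA
    B ↦ C
    C ↦ ABC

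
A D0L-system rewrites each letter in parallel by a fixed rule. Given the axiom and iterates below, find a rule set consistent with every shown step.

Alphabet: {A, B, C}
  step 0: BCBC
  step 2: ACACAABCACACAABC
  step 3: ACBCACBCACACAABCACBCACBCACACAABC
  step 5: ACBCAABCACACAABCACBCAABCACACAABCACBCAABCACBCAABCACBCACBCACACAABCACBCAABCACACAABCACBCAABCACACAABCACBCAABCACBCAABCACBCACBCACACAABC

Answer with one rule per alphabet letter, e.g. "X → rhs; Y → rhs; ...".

A->AC, B->AA, C->BC

  step 2 ⇒ step 3: ACACAABCACACAABC ⇒ AC·BC·AC·BC·AC·AC·AA·BC·AC·BC·AC·BC·AC·AC·AA·BC
    A ↦ AC
    B ↦ AA
    C ↦ BC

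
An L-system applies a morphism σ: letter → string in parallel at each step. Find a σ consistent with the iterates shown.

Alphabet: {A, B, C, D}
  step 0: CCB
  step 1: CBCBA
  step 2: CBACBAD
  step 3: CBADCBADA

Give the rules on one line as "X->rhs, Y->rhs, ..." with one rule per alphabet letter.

  step 2 ⇒ step 3: CBACBAD ⇒ CB·A·D·CB·A·D·A
    A ↦ D
    B ↦ A
    C ↦ CB
    D ↦ A

A->D, B->A, C->CB, D->A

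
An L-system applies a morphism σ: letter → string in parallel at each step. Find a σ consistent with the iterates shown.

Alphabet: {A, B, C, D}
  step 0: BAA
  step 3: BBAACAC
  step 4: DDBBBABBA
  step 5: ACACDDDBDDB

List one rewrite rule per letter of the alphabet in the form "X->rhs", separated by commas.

  step 4 ⇒ step 5: DDBBBABBA ⇒ AC·AC·D·D·D·B·D·D·B
    A ↦ B
    B ↦ D
    D ↦ AC
  step 3 ⇒ step 4: BBAACAC ⇒ D·D·B·B·BA·B·BA
    C ↦ BA

A->B, B->D, C->BA, D->AC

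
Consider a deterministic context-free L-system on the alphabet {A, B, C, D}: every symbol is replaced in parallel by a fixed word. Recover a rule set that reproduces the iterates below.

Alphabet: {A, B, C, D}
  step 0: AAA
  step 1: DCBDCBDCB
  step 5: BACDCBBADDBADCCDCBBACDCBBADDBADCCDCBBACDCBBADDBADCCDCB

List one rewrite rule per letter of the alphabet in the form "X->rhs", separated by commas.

  step 0 ⇒ step 1: AAA ⇒ DCB·DCB·DCB
    A ↦ DCB
    B ↦ C  (constrained at step 1)
    C ↦ D  (constrained at step 1)
    D ↦ BA  (constrained at step 1)

A->DCB, B->C, C->D, D->BA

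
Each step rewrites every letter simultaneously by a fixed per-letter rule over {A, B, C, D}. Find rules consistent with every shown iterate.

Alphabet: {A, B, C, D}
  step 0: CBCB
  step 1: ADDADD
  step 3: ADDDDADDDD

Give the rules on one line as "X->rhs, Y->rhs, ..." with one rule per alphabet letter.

A->C, B->DD, C->A, D->B

  step 0 ⇒ step 1: CBCB ⇒ A·DD·A·DD
    B ↦ DD
    C ↦ A
    A ↦ C  (constrained at step 1)
    D ↦ B  (constrained at step 1)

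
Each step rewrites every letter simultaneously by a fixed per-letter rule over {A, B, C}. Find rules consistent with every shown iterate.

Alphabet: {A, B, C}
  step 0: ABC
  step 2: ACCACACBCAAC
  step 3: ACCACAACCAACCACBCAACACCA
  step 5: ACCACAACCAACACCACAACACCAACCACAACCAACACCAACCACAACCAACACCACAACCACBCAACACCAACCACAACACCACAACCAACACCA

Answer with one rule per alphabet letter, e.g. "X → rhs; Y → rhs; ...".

A->AC, B->CB, C->CA

  step 2 ⇒ step 3: ACCACACBCAAC ⇒ AC·CA·CA·AC·CA·AC·CA·CB·CA·AC·AC·CA
    A ↦ AC
    B ↦ CB
    C ↦ CA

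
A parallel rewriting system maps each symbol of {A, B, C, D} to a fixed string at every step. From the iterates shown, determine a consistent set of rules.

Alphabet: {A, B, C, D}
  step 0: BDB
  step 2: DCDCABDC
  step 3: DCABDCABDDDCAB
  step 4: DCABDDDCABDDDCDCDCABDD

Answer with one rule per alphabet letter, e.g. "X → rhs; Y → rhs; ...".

  step 3 ⇒ step 4: DCABDCABDDDCAB ⇒ DC·AB·D·D·DC·AB·D·D·DC·DC·DC·AB·D·D
    A ↦ D
    B ↦ D
    C ↦ AB
    D ↦ DC

A->D, B->D, C->AB, D->DC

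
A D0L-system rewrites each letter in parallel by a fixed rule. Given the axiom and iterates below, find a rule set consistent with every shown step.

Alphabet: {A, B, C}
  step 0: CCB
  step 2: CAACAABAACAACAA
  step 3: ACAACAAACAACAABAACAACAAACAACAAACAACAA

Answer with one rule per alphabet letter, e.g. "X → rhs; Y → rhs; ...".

  step 2 ⇒ step 3: CAACAABAACAACAA ⇒ A·CAA·CAA·A·CAA·CAA·BAA·CAA·CAA·A·CAA·CAA·A·CAA·CAA
    A ↦ CAA
    B ↦ BAA
    C ↦ A

A->CAA, B->BAA, C->A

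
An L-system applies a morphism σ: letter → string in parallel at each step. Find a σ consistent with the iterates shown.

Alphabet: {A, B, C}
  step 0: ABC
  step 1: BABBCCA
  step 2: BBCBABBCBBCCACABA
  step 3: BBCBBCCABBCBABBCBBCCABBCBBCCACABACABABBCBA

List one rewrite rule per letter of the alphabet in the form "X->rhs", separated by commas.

A->BA, B->BBC, C->CA

  step 2 ⇒ step 3: BBCBABBCBBCCACABA ⇒ BBC·BBC·CA·BBC·BA·BBC·BBC·CA·BBC·BBC·CA·CA·BA·CA·BA·BBC·BA
    A ↦ BA
    B ↦ BBC
    C ↦ CA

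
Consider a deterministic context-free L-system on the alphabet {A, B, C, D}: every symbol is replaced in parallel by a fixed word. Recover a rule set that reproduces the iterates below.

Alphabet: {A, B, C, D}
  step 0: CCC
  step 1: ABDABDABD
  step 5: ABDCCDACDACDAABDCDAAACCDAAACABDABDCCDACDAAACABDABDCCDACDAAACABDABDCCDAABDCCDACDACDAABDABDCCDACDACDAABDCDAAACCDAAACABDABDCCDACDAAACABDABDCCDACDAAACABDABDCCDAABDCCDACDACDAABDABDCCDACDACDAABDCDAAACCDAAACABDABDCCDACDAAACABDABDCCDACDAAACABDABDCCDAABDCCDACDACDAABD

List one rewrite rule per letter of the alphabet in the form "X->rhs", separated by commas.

  step 0 ⇒ step 1: CCC ⇒ ABD·ABD·ABD
    C ↦ ABD
    A ↦ CDA  (constrained at step 1)
    B ↦ AA  (constrained at step 1)
    D ↦ C  (constrained at step 1)

A->CDA, B->AA, C->ABD, D->C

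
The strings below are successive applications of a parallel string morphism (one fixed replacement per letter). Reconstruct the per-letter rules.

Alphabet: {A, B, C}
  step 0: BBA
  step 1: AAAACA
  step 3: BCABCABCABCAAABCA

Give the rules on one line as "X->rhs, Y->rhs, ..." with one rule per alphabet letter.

A->CA, B->AA, C->B

  step 0 ⇒ step 1: BBA ⇒ AA·AA·CA
    A ↦ CA
    B ↦ AA
    C ↦ B  (constrained at step 1)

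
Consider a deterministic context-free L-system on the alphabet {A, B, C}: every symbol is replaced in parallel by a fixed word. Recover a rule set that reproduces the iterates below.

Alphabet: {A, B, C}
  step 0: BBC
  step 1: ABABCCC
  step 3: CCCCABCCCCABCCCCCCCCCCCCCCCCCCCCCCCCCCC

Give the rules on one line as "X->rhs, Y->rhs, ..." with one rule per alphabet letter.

  step 0 ⇒ step 1: BBC ⇒ AB·AB·CCC
    B ↦ AB
    C ↦ CCC
    A ↦ C  (constrained at step 1)

A->C, B->AB, C->CCC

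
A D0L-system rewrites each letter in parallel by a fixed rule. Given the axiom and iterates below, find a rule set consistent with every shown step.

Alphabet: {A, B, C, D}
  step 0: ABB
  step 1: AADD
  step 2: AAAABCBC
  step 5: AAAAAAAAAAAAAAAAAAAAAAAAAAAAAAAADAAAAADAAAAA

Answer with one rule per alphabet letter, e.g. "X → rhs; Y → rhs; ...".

A->AA, B->D, C->A, D->BC

  step 1 ⇒ step 2: AADD ⇒ AA·AA·BC·BC
    A ↦ AA
    D ↦ BC
  step 0 ⇒ step 1: ABB ⇒ AA·D·D
    B ↦ D
    C ↦ A  (constrained at step 2)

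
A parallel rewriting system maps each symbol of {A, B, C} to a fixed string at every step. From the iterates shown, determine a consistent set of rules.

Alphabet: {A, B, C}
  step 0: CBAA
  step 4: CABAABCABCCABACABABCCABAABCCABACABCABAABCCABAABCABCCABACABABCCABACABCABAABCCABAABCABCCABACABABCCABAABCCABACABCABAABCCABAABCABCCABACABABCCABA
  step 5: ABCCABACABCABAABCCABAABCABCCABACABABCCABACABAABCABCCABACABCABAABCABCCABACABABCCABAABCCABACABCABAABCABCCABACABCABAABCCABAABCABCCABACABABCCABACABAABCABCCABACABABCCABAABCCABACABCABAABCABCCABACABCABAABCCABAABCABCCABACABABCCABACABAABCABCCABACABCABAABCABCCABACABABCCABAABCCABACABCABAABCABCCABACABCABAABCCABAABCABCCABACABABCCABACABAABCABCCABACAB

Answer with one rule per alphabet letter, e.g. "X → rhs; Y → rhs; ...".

  step 4 ⇒ step 5: CABAABCABCCABACABABCCABAABCCABACABCABAABCCABAABCABCCABACABABCCABACABCABAABCCABAABCABCCABACABABCCABAABCCABACABCABAABCCABAABCABCCABACABABCCABA ⇒ ABC·CAB·A·CAB·CAB·A·ABC·CAB·A·ABC·ABC·CAB·A·CAB·ABC·CAB·A·CAB·A·ABC·ABC·CAB·A·CAB·CAB·A·ABC·ABC·CAB·A·CAB·ABC·CAB·A·ABC·CAB·A·CAB·CAB·A·ABC·ABC·CAB·A·CAB·CAB·A·ABC·CAB·A·ABC·ABC·CAB·A·CAB·ABC·CAB·A·CAB·A·ABC·ABC·CAB·A·CAB·ABC·CAB·A·ABC·CAB·A·CAB·CAB·A·ABC·ABC·CAB·A·CAB·CAB·A·ABC·CAB·A·ABC·ABC·CAB·A·CAB·ABC·CAB·A·CAB·A·ABC·ABC·CAB·A·CAB·CAB·A·ABC·ABC·CAB·A·CAB·ABC·CAB·A·ABC·CAB·A·CAB·CAB·A·ABC·ABC·CAB·A·CAB·CAB·A·ABC·CAB·A·ABC·ABC·CAB·A·CAB·ABC·CAB·A·CAB·A·ABC·ABC·CAB·A·CAB
    A ↦ CAB
    B ↦ A
    C ↦ ABC

A->CAB, B->A, C->ABC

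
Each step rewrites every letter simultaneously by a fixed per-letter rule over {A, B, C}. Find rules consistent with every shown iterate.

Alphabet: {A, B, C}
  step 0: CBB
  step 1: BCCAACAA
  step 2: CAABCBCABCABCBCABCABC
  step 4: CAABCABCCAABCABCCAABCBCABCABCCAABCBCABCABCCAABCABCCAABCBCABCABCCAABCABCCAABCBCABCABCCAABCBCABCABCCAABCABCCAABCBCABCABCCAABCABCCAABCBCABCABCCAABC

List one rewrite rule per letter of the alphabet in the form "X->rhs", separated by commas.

A->ABC, B->CAA, C->BC

  step 1 ⇒ step 2: BCCAACAA ⇒ CAA·BC·BC·ABC·ABC·BC·ABC·ABC
    A ↦ ABC
    B ↦ CAA
    C ↦ BC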